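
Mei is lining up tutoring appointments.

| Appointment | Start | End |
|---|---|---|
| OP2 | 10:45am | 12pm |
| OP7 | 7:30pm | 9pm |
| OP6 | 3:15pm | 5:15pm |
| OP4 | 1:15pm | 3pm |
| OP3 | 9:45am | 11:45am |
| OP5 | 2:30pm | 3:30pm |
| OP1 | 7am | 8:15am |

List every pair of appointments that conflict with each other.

Check each pair: they overlap iff neither finishes before the other starts.
Sorted by start: OP1, OP3, OP2, OP4, OP5, OP6, OP7.
OP3 starts after OP1 ends — done with OP1.
OP2 starts before OP3 ends → OP3 and OP2 overlap.
OP4 starts after OP3 ends — done with OP3.
OP4 starts after OP2 ends — done with OP2.
OP5 starts before OP4 ends → OP4 and OP5 overlap.
OP6 starts after OP4 ends — done with OP4.
OP6 starts before OP5 ends → OP5 and OP6 overlap.
OP7 starts after OP5 ends.
OP7 starts after OP6 ends.

OP2 & OP3, OP4 & OP5, OP5 & OP6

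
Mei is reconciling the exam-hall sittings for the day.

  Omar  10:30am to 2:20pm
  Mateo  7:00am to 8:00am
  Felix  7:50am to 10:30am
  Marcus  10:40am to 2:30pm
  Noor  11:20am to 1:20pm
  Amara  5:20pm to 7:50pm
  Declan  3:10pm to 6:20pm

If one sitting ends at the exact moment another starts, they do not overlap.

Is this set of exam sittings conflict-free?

Sorted by start: Mateo, Felix, Omar, Marcus, Noor, Declan, Amara.
Felix starts before Mateo ends → Mateo and Felix overlap.
That's a conflict, so the schedule is not conflict-free.

No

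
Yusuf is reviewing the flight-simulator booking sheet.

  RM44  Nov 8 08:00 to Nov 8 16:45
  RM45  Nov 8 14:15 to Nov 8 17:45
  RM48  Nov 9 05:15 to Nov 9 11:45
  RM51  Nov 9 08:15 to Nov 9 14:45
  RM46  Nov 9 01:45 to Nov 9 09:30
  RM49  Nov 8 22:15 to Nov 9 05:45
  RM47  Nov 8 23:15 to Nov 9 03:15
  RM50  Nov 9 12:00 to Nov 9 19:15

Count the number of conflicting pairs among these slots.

Two intervals overlap when each starts before the other ends.
Sorted by start: RM44, RM45, RM49, RM47, RM46, RM48, RM51, RM50.
RM45 starts before RM44 ends → RM44 and RM45 overlap.
RM49 starts after RM44 ends — done with RM44.
RM49 starts after RM45 ends — done with RM45.
RM47 starts before RM49 ends → RM49 and RM47 overlap.
RM46 starts before RM49 ends → RM49 and RM46 overlap.
RM48 starts before RM49 ends → RM49 and RM48 overlap.
RM51 starts after RM49 ends — done with RM49.
RM46 starts before RM47 ends → RM47 and RM46 overlap.
RM48 starts after RM47 ends — done with RM47.
RM48 starts before RM46 ends → RM46 and RM48 overlap.
RM51 starts before RM46 ends → RM46 and RM51 overlap.
RM50 starts after RM46 ends.
RM51 starts before RM48 ends → RM48 and RM51 overlap.
RM50 starts after RM48 ends.
RM50 starts before RM51 ends → RM51 and RM50 overlap.
Overlapping pairs: RM44 & RM45, RM46 & RM47, RM46 & RM48, RM46 & RM49, RM46 & RM51, RM47 & RM49, RM48 & RM49, RM48 & RM51, RM50 & RM51 — 9 in total.

9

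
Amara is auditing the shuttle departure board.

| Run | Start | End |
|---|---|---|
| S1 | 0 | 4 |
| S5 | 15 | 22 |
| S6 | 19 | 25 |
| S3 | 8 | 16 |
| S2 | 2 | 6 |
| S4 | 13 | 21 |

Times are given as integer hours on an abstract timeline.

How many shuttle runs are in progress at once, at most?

Walk through starts and ends in time order (an end at T is processed before a start at T):
0 start S1 → 1
2 start S2 → 2
4 end S1 → 1
6 end S2 → 0
8 start S3 → 1
13 start S4 → 2
15 start S5 → 3
16 end S3 → 2
19 start S6 → 3
21 end S4 → 2
22 end S5 → 1
25 end S6 → 0
Peak is 3, at 15 (S3, S4, S5).

3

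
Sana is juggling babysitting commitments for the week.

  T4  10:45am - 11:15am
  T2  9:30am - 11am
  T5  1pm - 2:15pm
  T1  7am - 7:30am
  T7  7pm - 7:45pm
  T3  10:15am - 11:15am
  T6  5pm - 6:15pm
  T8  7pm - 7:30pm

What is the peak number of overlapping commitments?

3

Sweep the timeline, counting +1 at each start and −1 at each end (ends before starts at a tie):
7am start T1 → 1
7:30am end T1 → 0
9:30am start T2 → 1
10:15am start T3 → 2
10:45am start T4 → 3
11am end T2 → 2
11:15am end T3 → 1
11:15am end T4 → 0
1pm start T5 → 1
2:15pm end T5 → 0
5pm start T6 → 1
6:15pm end T6 → 0
7pm start T7 → 1
7pm start T8 → 2
7:30pm end T8 → 1
7:45pm end T7 → 0
Peak is 3, at 10:45am (T2, T3, T4).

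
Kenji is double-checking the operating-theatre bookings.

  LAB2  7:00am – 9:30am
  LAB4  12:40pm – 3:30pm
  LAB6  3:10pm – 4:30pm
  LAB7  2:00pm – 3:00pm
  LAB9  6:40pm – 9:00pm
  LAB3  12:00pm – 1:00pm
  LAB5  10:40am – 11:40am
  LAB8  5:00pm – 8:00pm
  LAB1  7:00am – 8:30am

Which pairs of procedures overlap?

Sorted by start: LAB1, LAB2, LAB5, LAB3, LAB4, LAB7, LAB6, LAB8, LAB9.
LAB2 starts before LAB1 ends → LAB1 and LAB2 overlap.
LAB5 starts after LAB1 ends — done with LAB1.
LAB5 starts after LAB2 ends — done with LAB2.
LAB3 starts after LAB5 ends — done with LAB5.
LAB4 starts before LAB3 ends → LAB3 and LAB4 overlap.
LAB7 starts after LAB3 ends — done with LAB3.
LAB7 starts before LAB4 ends → LAB4 and LAB7 overlap.
LAB6 starts before LAB4 ends → LAB4 and LAB6 overlap.
LAB8 starts after LAB4 ends — done with LAB4.
LAB6 starts after LAB7 ends — done with LAB7.
LAB8 starts after LAB6 ends — done with LAB6.
LAB9 starts before LAB8 ends → LAB8 and LAB9 overlap.

LAB1 & LAB2, LAB3 & LAB4, LAB4 & LAB6, LAB4 & LAB7, LAB8 & LAB9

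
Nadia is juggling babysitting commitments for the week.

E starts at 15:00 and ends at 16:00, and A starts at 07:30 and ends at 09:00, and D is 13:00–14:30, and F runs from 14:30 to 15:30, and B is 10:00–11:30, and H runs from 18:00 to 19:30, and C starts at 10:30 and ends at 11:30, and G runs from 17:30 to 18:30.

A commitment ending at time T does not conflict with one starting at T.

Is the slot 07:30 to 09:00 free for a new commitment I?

No — it overlaps A

A: starts 07:30 before I ends 09:00, and ends 09:00 after I starts 07:30 → overlap.
B: starts 10:00 at or after I ends 09:00 → clear.
C: starts 10:30 at or after I ends 09:00 → clear.
D: starts 13:00 at or after I ends 09:00 → clear.
F: starts 14:30 at or after I ends 09:00 → clear.
E: starts 15:00 at or after I ends 09:00 → clear.
G: starts 17:30 at or after I ends 09:00 → clear.
H: starts 18:00 at or after I ends 09:00 → clear.
I overlaps A.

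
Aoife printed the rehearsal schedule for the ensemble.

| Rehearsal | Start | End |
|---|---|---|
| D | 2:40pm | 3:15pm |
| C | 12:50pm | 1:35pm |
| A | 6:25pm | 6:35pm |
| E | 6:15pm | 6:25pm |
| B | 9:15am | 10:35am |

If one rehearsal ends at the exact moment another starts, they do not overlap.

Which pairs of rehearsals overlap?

Two intervals overlap when each starts before the other ends.
Sorted by start: B, C, D, E, A.
C starts after B ends, so nothing later overlaps B either.
D starts after C ends, so nothing later overlaps C either.
E starts after D ends, so nothing later overlaps D either.
A starts exactly when E ends (back-to-back, no overlap).

none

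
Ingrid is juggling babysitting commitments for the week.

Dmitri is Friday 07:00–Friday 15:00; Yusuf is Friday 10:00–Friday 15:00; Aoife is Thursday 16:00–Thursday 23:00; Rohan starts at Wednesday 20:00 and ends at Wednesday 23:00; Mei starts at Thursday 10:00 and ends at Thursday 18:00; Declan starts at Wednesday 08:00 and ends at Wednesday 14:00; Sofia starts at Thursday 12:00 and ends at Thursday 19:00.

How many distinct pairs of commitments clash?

4

Sorted by start: Declan, Rohan, Mei, Sofia, Aoife, Dmitri, Yusuf.
Rohan starts after Declan ends — done with Declan.
Mei starts after Rohan ends — done with Rohan.
Sofia starts before Mei ends → Mei and Sofia overlap.
Aoife starts before Mei ends → Mei and Aoife overlap.
Dmitri starts after Mei ends — done with Mei.
Aoife starts before Sofia ends → Sofia and Aoife overlap.
Dmitri starts after Sofia ends — done with Sofia.
Dmitri starts after Aoife ends — done with Aoife.
Yusuf starts before Dmitri ends → Dmitri and Yusuf overlap.
Overlapping pairs: Aoife & Mei, Aoife & Sofia, Dmitri & Yusuf, Mei & Sofia — 4 in total.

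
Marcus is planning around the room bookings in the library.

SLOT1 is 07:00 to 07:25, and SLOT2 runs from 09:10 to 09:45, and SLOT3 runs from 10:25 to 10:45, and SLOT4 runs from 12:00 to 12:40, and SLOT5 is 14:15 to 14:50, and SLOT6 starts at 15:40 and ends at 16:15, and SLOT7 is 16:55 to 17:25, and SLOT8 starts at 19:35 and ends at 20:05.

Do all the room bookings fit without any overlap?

Sorted by start: SLOT1, SLOT2, SLOT3, SLOT4, SLOT5, SLOT6, SLOT7, SLOT8.
SLOT2 starts after SLOT1 ends, so nothing later overlaps SLOT1 either.
SLOT3 starts after SLOT2 ends, so nothing later overlaps SLOT2 either.
SLOT4 starts after SLOT3 ends, so nothing later overlaps SLOT3 either.
SLOT5 starts after SLOT4 ends, so nothing later overlaps SLOT4 either.
SLOT6 starts after SLOT5 ends, so nothing later overlaps SLOT5 either.
SLOT7 starts after SLOT6 ends, so nothing later overlaps SLOT6 either.
SLOT8 starts after SLOT7 ends.
Every pair is clear; the schedule has no overlaps.

Yes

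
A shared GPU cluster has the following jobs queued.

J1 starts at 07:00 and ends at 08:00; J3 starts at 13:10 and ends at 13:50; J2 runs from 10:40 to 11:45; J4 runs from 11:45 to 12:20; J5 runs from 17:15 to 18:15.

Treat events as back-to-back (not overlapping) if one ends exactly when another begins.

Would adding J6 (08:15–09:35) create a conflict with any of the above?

J1: ends 08:00 at or before J6 starts 08:15 → clear.
J2: starts 10:40 at or after J6 ends 09:35 → clear.
J4: starts 11:45 at or after J6 ends 09:35 → clear.
J3: starts 13:10 at or after J6 ends 09:35 → clear.
J5: starts 17:15 at or after J6 ends 09:35 → clear.

No — it doesn't clash with anything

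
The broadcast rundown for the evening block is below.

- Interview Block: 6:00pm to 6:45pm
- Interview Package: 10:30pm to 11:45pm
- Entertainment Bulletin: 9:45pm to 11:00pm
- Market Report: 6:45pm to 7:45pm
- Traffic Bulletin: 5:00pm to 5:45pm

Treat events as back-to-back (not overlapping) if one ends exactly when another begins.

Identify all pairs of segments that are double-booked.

Entertainment Bulletin & Interview Package

Two intervals overlap when each starts before the other ends.
Sorted by start: Traffic Bulletin, Interview Block, Market Report, Entertainment Bulletin, Interview Package.
Interview Block starts after Traffic Bulletin ends; Traffic Bulletin is clear from here.
Market Report starts exactly when Interview Block ends (back-to-back, no overlap); Interview Block is clear from here.
Entertainment Bulletin starts after Market Report ends; Market Report is clear from here.
Interview Package starts before Entertainment Bulletin ends → Entertainment Bulletin and Interview Package overlap.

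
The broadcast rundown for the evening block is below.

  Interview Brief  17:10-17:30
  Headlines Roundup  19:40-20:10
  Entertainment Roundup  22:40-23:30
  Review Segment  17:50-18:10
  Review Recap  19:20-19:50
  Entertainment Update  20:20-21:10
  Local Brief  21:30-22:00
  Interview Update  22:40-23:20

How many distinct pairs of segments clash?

2

Two intervals overlap when each starts before the other ends.
Sorted by start: Interview Brief, Review Segment, Review Recap, Headlines Roundup, Entertainment Update, Local Brief, Interview Update, Entertainment Roundup.
Review Segment starts after Interview Brief ends, so nothing later overlaps Interview Brief either.
Review Recap starts after Review Segment ends, so nothing later overlaps Review Segment either.
Headlines Roundup starts before Review Recap ends → Review Recap and Headlines Roundup overlap.
Entertainment Update starts after Review Recap ends, so nothing later overlaps Review Recap either.
Entertainment Update starts after Headlines Roundup ends, so nothing later overlaps Headlines Roundup either.
Local Brief starts after Entertainment Update ends, so nothing later overlaps Entertainment Update either.
Interview Update starts after Local Brief ends, so nothing later overlaps Local Brief either.
Entertainment Roundup starts before Interview Update ends → Interview Update and Entertainment Roundup overlap.
Overlapping pairs: Entertainment Roundup & Interview Update, Headlines Roundup & Review Recap — 2 in total.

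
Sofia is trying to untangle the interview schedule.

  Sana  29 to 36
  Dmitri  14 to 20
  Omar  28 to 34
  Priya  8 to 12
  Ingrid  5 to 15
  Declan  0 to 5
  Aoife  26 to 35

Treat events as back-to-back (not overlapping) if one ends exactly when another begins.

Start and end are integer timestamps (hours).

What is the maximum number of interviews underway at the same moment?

Sweep the timeline, counting +1 at each start and −1 at each end (ends before starts at a tie):
0 start Declan → 1
5 end Declan → 0
5 start Ingrid → 1
8 start Priya → 2
12 end Priya → 1
14 start Dmitri → 2
15 end Ingrid → 1
20 end Dmitri → 0
26 start Aoife → 1
28 start Omar → 2
29 start Sana → 3
34 end Omar → 2
35 end Aoife → 1
36 end Sana → 0
Peak is 3, at 29 (Aoife, Omar, Sana).

3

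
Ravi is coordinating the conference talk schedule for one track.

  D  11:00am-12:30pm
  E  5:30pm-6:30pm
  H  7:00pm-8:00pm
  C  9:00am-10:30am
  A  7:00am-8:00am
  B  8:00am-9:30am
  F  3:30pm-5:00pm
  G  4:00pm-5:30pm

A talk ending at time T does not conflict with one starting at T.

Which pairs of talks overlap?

Sorted by start: A, B, C, D, F, G, E, H.
B starts exactly when A ends (back-to-back, no overlap), so nothing later overlaps A either.
C starts before B ends → B and C overlap.
D starts after B ends, so nothing later overlaps B either.
D starts after C ends, so nothing later overlaps C either.
F starts after D ends, so nothing later overlaps D either.
G starts before F ends → F and G overlap.
E starts after F ends, so nothing later overlaps F either.
E starts exactly when G ends (back-to-back, no overlap), so nothing later overlaps G either.
H starts after E ends.

B & C, F & G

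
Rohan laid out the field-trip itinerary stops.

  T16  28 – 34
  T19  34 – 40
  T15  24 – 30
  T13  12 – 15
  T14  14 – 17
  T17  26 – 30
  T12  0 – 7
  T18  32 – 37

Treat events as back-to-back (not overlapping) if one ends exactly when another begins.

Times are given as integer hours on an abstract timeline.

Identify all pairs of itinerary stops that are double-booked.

Check each pair: they overlap iff neither finishes before the other starts.
Sorted by start: T12, T13, T14, T15, T17, T16, T18, T19.
T13 starts after T12 ends; T12 is clear from here.
T14 starts before T13 ends → T13 and T14 overlap.
T15 starts after T13 ends; T13 is clear from here.
T15 starts after T14 ends; T14 is clear from here.
T17 starts before T15 ends → T15 and T17 overlap.
T16 starts before T15 ends → T15 and T16 overlap.
T18 starts after T15 ends; T15 is clear from here.
T16 starts before T17 ends → T17 and T16 overlap.
T18 starts after T17 ends; T17 is clear from here.
T18 starts before T16 ends → T16 and T18 overlap.
T19 starts exactly when T16 ends (back-to-back, no overlap).
T19 starts before T18 ends → T18 and T19 overlap.

T13 & T14, T15 & T16, T15 & T17, T16 & T17, T16 & T18, T18 & T19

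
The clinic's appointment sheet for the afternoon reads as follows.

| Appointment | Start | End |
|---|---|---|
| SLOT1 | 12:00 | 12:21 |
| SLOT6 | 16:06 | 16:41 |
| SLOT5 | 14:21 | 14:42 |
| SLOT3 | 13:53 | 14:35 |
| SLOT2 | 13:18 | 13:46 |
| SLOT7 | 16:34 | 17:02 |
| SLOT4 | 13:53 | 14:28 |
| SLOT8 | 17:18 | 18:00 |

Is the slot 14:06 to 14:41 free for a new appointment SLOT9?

No — it overlaps SLOT3, SLOT4, SLOT5

SLOT1: ends 12:21 at or before SLOT9 starts 14:06 → clear.
SLOT2: ends 13:46 at or before SLOT9 starts 14:06 → clear.
SLOT3: starts 13:53 before SLOT9 ends 14:41, and ends 14:35 after SLOT9 starts 14:06 → overlap.
SLOT4: starts 13:53 before SLOT9 ends 14:41, and ends 14:28 after SLOT9 starts 14:06 → overlap.
SLOT5: starts 14:21 before SLOT9 ends 14:41, and ends 14:42 after SLOT9 starts 14:06 → overlap.
SLOT6: starts 16:06 at or after SLOT9 ends 14:41 → clear.
SLOT7: starts 16:34 at or after SLOT9 ends 14:41 → clear.
SLOT8: starts 17:18 at or after SLOT9 ends 14:41 → clear.
SLOT9 overlaps SLOT3, SLOT4, SLOT5.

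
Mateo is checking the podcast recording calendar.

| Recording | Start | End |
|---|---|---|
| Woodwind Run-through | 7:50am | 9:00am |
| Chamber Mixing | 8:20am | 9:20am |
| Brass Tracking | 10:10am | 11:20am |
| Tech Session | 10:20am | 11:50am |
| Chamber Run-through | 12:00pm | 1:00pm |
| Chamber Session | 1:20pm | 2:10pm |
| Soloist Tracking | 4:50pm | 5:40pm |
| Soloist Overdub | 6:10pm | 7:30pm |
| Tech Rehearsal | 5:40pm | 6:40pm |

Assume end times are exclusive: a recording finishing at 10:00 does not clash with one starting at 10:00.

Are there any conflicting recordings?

Yes

Two intervals overlap when each starts before the other ends.
Sorted by start: Woodwind Run-through, Chamber Mixing, Brass Tracking, Tech Session, Chamber Run-through, Chamber Session, Soloist Tracking, Tech Rehearsal, Soloist Overdub.
Chamber Mixing starts before Woodwind Run-through ends → Woodwind Run-through and Chamber Mixing overlap.
That's a conflict, so the schedule is not conflict-free.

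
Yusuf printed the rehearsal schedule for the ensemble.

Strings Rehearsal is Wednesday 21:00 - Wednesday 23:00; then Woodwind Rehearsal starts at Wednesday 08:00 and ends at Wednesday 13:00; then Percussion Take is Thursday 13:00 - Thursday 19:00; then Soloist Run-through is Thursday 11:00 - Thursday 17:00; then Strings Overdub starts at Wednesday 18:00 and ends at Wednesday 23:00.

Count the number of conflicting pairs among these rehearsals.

2

Sorted by start: Woodwind Rehearsal, Strings Overdub, Strings Rehearsal, Soloist Run-through, Percussion Take.
Strings Overdub starts after Woodwind Rehearsal ends, so Woodwind Rehearsal has no further overlaps.
Strings Rehearsal starts before Strings Overdub ends → Strings Overdub and Strings Rehearsal overlap.
Soloist Run-through starts after Strings Overdub ends, so Strings Overdub has no further overlaps.
Soloist Run-through starts after Strings Rehearsal ends, so Strings Rehearsal has no further overlaps.
Percussion Take starts before Soloist Run-through ends → Soloist Run-through and Percussion Take overlap.
Overlapping pairs: Percussion Take & Soloist Run-through, Strings Overdub & Strings Rehearsal — 2 in total.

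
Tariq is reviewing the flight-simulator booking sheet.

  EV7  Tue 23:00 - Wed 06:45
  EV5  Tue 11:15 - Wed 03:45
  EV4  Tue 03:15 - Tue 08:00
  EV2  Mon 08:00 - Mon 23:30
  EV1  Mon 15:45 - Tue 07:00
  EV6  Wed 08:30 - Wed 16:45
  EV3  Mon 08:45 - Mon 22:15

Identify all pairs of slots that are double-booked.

EV1 & EV2, EV1 & EV3, EV1 & EV4, EV2 & EV3, EV5 & EV7

Check each pair: they overlap iff neither finishes before the other starts.
Sorted by start: EV2, EV3, EV1, EV4, EV5, EV7, EV6.
EV3 starts before EV2 ends → EV2 and EV3 overlap.
EV1 starts before EV2 ends → EV2 and EV1 overlap.
EV4 starts after EV2 ends, so nothing later overlaps EV2 either.
EV1 starts before EV3 ends → EV3 and EV1 overlap.
EV4 starts after EV3 ends, so nothing later overlaps EV3 either.
EV4 starts before EV1 ends → EV1 and EV4 overlap.
EV5 starts after EV1 ends, so nothing later overlaps EV1 either.
EV5 starts after EV4 ends, so nothing later overlaps EV4 either.
EV7 starts before EV5 ends → EV5 and EV7 overlap.
EV6 starts after EV5 ends.
EV6 starts after EV7 ends.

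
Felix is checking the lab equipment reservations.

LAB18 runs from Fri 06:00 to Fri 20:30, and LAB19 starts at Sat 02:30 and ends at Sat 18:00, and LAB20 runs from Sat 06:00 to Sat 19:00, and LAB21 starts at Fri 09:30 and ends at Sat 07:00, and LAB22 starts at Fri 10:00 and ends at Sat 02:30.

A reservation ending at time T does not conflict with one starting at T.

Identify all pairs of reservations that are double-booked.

Sorted by start: LAB18, LAB21, LAB22, LAB19, LAB20.
LAB21 starts before LAB18 ends → LAB18 and LAB21 overlap.
LAB22 starts before LAB18 ends → LAB18 and LAB22 overlap.
LAB19 starts after LAB18 ends, so nothing later overlaps LAB18 either.
LAB22 starts before LAB21 ends → LAB21 and LAB22 overlap.
LAB19 starts before LAB21 ends → LAB21 and LAB19 overlap.
LAB20 starts before LAB21 ends → LAB21 and LAB20 overlap.
LAB19 starts exactly when LAB22 ends (back-to-back, no overlap), so nothing later overlaps LAB22 either.
LAB20 starts before LAB19 ends → LAB19 and LAB20 overlap.

LAB18 & LAB21, LAB18 & LAB22, LAB19 & LAB20, LAB19 & LAB21, LAB20 & LAB21, LAB21 & LAB22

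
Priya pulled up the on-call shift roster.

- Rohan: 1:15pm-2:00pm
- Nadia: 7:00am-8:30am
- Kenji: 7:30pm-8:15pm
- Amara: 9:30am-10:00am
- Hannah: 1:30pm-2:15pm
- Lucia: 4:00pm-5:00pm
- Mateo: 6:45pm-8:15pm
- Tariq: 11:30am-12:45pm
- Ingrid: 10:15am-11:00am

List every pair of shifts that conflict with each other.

Hannah & Rohan, Kenji & Mateo

Sorted by start: Nadia, Amara, Ingrid, Tariq, Rohan, Hannah, Lucia, Mateo, Kenji.
Amara starts after Nadia ends, so nothing later overlaps Nadia either.
Ingrid starts after Amara ends, so nothing later overlaps Amara either.
Tariq starts after Ingrid ends, so nothing later overlaps Ingrid either.
Rohan starts after Tariq ends, so nothing later overlaps Tariq either.
Hannah starts before Rohan ends → Rohan and Hannah overlap.
Lucia starts after Rohan ends, so nothing later overlaps Rohan either.
Lucia starts after Hannah ends, so nothing later overlaps Hannah either.
Mateo starts after Lucia ends, so nothing later overlaps Lucia either.
Kenji starts before Mateo ends → Mateo and Kenji overlap.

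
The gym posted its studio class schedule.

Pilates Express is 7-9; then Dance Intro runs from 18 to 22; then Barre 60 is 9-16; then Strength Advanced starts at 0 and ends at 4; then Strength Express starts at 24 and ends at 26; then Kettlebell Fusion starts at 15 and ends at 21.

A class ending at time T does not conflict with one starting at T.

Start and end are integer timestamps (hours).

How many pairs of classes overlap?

Sorted by start: Strength Advanced, Pilates Express, Barre 60, Kettlebell Fusion, Dance Intro, Strength Express.
Pilates Express starts after Strength Advanced ends, so Strength Advanced has no further overlaps.
Barre 60 starts exactly when Pilates Express ends (back-to-back, no overlap), so Pilates Express has no further overlaps.
Kettlebell Fusion starts before Barre 60 ends → Barre 60 and Kettlebell Fusion overlap.
Dance Intro starts after Barre 60 ends, so Barre 60 has no further overlaps.
Dance Intro starts before Kettlebell Fusion ends → Kettlebell Fusion and Dance Intro overlap.
Strength Express starts after Kettlebell Fusion ends.
Strength Express starts after Dance Intro ends.
Overlapping pairs: Barre 60 & Kettlebell Fusion, Dance Intro & Kettlebell Fusion — 2 in total.

2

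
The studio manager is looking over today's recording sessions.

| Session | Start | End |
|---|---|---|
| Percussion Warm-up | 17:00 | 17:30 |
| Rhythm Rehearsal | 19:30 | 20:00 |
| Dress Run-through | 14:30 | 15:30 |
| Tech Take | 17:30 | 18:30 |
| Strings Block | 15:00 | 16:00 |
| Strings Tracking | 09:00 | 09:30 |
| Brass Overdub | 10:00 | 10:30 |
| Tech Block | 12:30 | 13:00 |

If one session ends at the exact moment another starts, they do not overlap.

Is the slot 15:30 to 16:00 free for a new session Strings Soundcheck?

No — it overlaps Strings Block

Strings Tracking: ends 09:30 at or before Strings Soundcheck starts 15:30 → clear.
Brass Overdub: ends 10:30 at or before Strings Soundcheck starts 15:30 → clear.
Tech Block: ends 13:00 at or before Strings Soundcheck starts 15:30 → clear.
Dress Run-through: ends 15:30 at or before Strings Soundcheck starts 15:30 → clear.
Strings Block: starts 15:00 before Strings Soundcheck ends 16:00, and ends 16:00 after Strings Soundcheck starts 15:30 → overlap.
Percussion Warm-up: starts 17:00 at or after Strings Soundcheck ends 16:00 → clear.
Tech Take: starts 17:30 at or after Strings Soundcheck ends 16:00 → clear.
Rhythm Rehearsal: starts 19:30 at or after Strings Soundcheck ends 16:00 → clear.
Strings Soundcheck overlaps Strings Block.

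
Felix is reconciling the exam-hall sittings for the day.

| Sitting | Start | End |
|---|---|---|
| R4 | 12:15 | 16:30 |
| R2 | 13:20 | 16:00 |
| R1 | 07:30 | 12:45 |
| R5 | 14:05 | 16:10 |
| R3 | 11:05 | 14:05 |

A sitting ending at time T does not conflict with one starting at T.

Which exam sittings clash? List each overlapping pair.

Check each pair: they overlap iff neither finishes before the other starts.
Sorted by start: R1, R3, R4, R2, R5.
R3 starts before R1 ends → R1 and R3 overlap.
R4 starts before R1 ends → R1 and R4 overlap.
R2 starts after R1 ends, so nothing later overlaps R1 either.
R4 starts before R3 ends → R3 and R4 overlap.
R2 starts before R3 ends → R3 and R2 overlap.
R5 starts exactly when R3 ends (back-to-back, no overlap).
R2 starts before R4 ends → R4 and R2 overlap.
R5 starts before R4 ends → R4 and R5 overlap.
R5 starts before R2 ends → R2 and R5 overlap.

R1 & R3, R1 & R4, R2 & R3, R2 & R4, R2 & R5, R3 & R4, R4 & R5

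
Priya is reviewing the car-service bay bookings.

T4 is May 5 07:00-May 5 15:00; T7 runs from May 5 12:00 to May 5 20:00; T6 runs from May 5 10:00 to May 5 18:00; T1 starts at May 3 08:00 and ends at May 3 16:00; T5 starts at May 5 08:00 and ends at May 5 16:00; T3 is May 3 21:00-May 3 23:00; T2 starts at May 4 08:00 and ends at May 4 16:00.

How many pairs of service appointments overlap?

Two intervals overlap when each starts before the other ends.
Sorted by start: T1, T3, T2, T4, T5, T6, T7.
T3 starts after T1 ends, so nothing later overlaps T1 either.
T2 starts after T3 ends, so nothing later overlaps T3 either.
T4 starts after T2 ends, so nothing later overlaps T2 either.
T5 starts before T4 ends → T4 and T5 overlap.
T6 starts before T4 ends → T4 and T6 overlap.
T7 starts before T4 ends → T4 and T7 overlap.
T6 starts before T5 ends → T5 and T6 overlap.
T7 starts before T5 ends → T5 and T7 overlap.
T7 starts before T6 ends → T6 and T7 overlap.
Overlapping pairs: T4 & T5, T4 & T6, T4 & T7, T5 & T6, T5 & T7, T6 & T7 — 6 in total.

6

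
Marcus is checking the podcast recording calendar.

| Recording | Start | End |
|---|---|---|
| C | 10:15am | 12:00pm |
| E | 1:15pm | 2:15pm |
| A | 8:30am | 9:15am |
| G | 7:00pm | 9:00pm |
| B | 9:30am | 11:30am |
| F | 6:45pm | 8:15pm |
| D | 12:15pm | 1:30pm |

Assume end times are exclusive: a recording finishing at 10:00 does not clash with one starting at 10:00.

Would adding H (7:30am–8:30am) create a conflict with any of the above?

No — it doesn't clash with anything

A: starts 8:30am at or after H ends 8:30am → clear.
B: starts 9:30am at or after H ends 8:30am → clear.
C: starts 10:15am at or after H ends 8:30am → clear.
D: starts 12:15pm at or after H ends 8:30am → clear.
E: starts 1:15pm at or after H ends 8:30am → clear.
F: starts 6:45pm at or after H ends 8:30am → clear.
G: starts 7:00pm at or after H ends 8:30am → clear.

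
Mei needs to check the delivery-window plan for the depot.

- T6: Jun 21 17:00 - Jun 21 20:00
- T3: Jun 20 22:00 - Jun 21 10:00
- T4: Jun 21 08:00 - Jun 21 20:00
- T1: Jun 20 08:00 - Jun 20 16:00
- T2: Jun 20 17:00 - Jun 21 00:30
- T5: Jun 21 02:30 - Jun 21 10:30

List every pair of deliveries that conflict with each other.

Check each pair: they overlap iff neither finishes before the other starts.
Sorted by start: T1, T2, T3, T5, T4, T6.
T2 starts after T1 ends; T1 is clear from here.
T3 starts before T2 ends → T2 and T3 overlap.
T5 starts after T2 ends; T2 is clear from here.
T5 starts before T3 ends → T3 and T5 overlap.
T4 starts before T3 ends → T3 and T4 overlap.
T6 starts after T3 ends.
T4 starts before T5 ends → T5 and T4 overlap.
T6 starts after T5 ends.
T6 starts before T4 ends → T4 and T6 overlap.

T2 & T3, T3 & T4, T3 & T5, T4 & T5, T4 & T6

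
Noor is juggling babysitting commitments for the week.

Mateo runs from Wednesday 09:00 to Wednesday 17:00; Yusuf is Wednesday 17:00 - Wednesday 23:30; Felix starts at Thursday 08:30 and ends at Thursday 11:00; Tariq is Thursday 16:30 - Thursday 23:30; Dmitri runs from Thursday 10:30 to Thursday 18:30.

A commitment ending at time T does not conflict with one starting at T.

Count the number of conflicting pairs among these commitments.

Sorted by start: Mateo, Yusuf, Felix, Dmitri, Tariq.
Yusuf starts exactly when Mateo ends (back-to-back, no overlap); Mateo is clear from here.
Felix starts after Yusuf ends; Yusuf is clear from here.
Dmitri starts before Felix ends → Felix and Dmitri overlap.
Tariq starts after Felix ends.
Tariq starts before Dmitri ends → Dmitri and Tariq overlap.
Overlapping pairs: Dmitri & Felix, Dmitri & Tariq — 2 in total.

2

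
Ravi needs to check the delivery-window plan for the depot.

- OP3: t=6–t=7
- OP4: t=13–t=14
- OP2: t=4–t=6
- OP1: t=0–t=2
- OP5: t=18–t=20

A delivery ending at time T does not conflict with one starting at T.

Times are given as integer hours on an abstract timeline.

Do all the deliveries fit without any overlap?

Sorted by start: OP1, OP2, OP3, OP4, OP5.
OP2 starts after OP1 ends, so nothing later overlaps OP1 either.
OP3 starts exactly when OP2 ends (back-to-back, no overlap), so nothing later overlaps OP2 either.
OP4 starts after OP3 ends, so nothing later overlaps OP3 either.
OP5 starts after OP4 ends.
Every pair is clear; the schedule has no overlaps.

Yes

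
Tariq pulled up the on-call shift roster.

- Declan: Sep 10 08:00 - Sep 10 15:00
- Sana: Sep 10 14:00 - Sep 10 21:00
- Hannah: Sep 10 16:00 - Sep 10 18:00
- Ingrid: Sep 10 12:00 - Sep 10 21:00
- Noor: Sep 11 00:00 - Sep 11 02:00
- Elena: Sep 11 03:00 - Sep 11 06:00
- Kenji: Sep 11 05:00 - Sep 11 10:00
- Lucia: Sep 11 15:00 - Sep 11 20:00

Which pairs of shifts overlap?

Sorted by start: Declan, Ingrid, Sana, Hannah, Noor, Elena, Kenji, Lucia.
Ingrid starts before Declan ends → Declan and Ingrid overlap.
Sana starts before Declan ends → Declan and Sana overlap.
Hannah starts after Declan ends; Declan is clear from here.
Sana starts before Ingrid ends → Ingrid and Sana overlap.
Hannah starts before Ingrid ends → Ingrid and Hannah overlap.
Noor starts after Ingrid ends; Ingrid is clear from here.
Hannah starts before Sana ends → Sana and Hannah overlap.
Noor starts after Sana ends; Sana is clear from here.
Noor starts after Hannah ends; Hannah is clear from here.
Elena starts after Noor ends; Noor is clear from here.
Kenji starts before Elena ends → Elena and Kenji overlap.
Lucia starts after Elena ends.
Lucia starts after Kenji ends.

Declan & Ingrid, Declan & Sana, Elena & Kenji, Hannah & Ingrid, Hannah & Sana, Ingrid & Sana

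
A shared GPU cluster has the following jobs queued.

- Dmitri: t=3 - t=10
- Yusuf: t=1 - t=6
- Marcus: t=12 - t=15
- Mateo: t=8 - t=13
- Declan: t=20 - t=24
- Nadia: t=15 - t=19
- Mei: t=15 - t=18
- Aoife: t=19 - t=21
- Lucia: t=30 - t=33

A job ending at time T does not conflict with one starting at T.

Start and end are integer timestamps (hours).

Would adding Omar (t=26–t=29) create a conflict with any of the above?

Yusuf: ends t=6 at or before Omar starts t=26 → clear.
Dmitri: ends t=10 at or before Omar starts t=26 → clear.
Mateo: ends t=13 at or before Omar starts t=26 → clear.
Marcus: ends t=15 at or before Omar starts t=26 → clear.
Nadia: ends t=19 at or before Omar starts t=26 → clear.
Mei: ends t=18 at or before Omar starts t=26 → clear.
Aoife: ends t=21 at or before Omar starts t=26 → clear.
Declan: ends t=24 at or before Omar starts t=26 → clear.
Lucia: starts t=30 at or after Omar ends t=29 → clear.

No — it doesn't clash with anything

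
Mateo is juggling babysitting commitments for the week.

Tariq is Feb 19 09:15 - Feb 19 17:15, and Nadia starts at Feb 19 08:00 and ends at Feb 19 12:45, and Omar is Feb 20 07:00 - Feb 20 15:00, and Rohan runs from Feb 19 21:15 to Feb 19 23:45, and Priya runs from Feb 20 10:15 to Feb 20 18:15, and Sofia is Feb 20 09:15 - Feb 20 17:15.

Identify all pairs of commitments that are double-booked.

Nadia & Tariq, Omar & Priya, Omar & Sofia, Priya & Sofia

Sorted by start: Nadia, Tariq, Rohan, Omar, Sofia, Priya.
Tariq starts before Nadia ends → Nadia and Tariq overlap.
Rohan starts after Nadia ends — done with Nadia.
Rohan starts after Tariq ends — done with Tariq.
Omar starts after Rohan ends — done with Rohan.
Sofia starts before Omar ends → Omar and Sofia overlap.
Priya starts before Omar ends → Omar and Priya overlap.
Priya starts before Sofia ends → Sofia and Priya overlap.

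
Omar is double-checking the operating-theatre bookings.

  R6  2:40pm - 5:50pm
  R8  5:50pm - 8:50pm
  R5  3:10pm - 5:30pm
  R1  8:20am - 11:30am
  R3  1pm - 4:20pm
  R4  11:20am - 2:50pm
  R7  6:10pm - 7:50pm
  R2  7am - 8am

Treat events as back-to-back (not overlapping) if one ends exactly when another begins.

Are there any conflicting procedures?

Sorted by start: R2, R1, R4, R3, R6, R5, R8, R7.
R1 starts after R2 ends, so nothing later overlaps R2 either.
R4 starts before R1 ends → R1 and R4 overlap.
That's a conflict, so the schedule is not conflict-free.

Yes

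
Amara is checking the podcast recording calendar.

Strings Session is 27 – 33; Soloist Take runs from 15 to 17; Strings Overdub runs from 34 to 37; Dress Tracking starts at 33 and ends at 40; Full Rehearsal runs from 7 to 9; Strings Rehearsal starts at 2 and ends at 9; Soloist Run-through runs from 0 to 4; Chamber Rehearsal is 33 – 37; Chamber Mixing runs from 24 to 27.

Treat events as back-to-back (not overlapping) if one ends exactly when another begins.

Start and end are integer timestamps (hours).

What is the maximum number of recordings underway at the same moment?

3

Walk through starts and ends in time order (an end at T is processed before a start at T):
0 start Soloist Run-through → 1
2 start Strings Rehearsal → 2
4 end Soloist Run-through → 1
7 start Full Rehearsal → 2
9 end Full Rehearsal → 1
9 end Strings Rehearsal → 0
15 start Soloist Take → 1
17 end Soloist Take → 0
24 start Chamber Mixing → 1
27 end Chamber Mixing → 0
27 start Strings Session → 1
33 end Strings Session → 0
33 start Chamber Rehearsal → 1
33 start Dress Tracking → 2
34 start Strings Overdub → 3
37 end Chamber Rehearsal → 2
37 end Strings Overdub → 1
40 end Dress Tracking → 0
Peak is 3, at 34 (Chamber Rehearsal, Dress Tracking, Strings Overdub).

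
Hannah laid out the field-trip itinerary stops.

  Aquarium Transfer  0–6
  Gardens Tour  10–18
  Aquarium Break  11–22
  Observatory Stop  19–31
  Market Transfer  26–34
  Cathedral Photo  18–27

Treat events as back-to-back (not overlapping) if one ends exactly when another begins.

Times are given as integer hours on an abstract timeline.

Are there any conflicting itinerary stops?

Yes

Check each pair: they overlap iff neither finishes before the other starts.
Sorted by start: Aquarium Transfer, Gardens Tour, Aquarium Break, Cathedral Photo, Observatory Stop, Market Transfer.
Gardens Tour starts after Aquarium Transfer ends, so nothing later overlaps Aquarium Transfer either.
Aquarium Break starts before Gardens Tour ends → Gardens Tour and Aquarium Break overlap.
That's a conflict, so the schedule is not conflict-free.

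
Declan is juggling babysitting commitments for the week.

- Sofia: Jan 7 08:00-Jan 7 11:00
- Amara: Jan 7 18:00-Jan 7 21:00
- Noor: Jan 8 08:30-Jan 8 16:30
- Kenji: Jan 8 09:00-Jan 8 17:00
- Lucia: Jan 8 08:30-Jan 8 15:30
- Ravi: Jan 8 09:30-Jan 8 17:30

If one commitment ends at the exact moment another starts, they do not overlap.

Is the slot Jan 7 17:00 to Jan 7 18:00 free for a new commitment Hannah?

Yes — the slot is free

Sofia: ends Jan 7 11:00 at or before Hannah starts Jan 7 17:00 → clear.
Amara: starts Jan 7 18:00 at or after Hannah ends Jan 7 18:00 → clear.
Lucia: starts Jan 8 08:30 at or after Hannah ends Jan 7 18:00 → clear.
Noor: starts Jan 8 08:30 at or after Hannah ends Jan 7 18:00 → clear.
Kenji: starts Jan 8 09:00 at or after Hannah ends Jan 7 18:00 → clear.
Ravi: starts Jan 8 09:30 at or after Hannah ends Jan 7 18:00 → clear.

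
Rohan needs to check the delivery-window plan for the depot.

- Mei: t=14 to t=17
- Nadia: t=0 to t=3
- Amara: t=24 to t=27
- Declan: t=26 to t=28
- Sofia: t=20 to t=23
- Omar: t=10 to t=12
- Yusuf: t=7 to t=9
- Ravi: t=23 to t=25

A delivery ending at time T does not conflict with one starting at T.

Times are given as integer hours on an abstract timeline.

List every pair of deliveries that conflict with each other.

Check each pair: they overlap iff neither finishes before the other starts.
Sorted by start: Nadia, Yusuf, Omar, Mei, Sofia, Ravi, Amara, Declan.
Yusuf starts after Nadia ends — done with Nadia.
Omar starts after Yusuf ends — done with Yusuf.
Mei starts after Omar ends — done with Omar.
Sofia starts after Mei ends — done with Mei.
Ravi starts exactly when Sofia ends (back-to-back, no overlap) — done with Sofia.
Amara starts before Ravi ends → Ravi and Amara overlap.
Declan starts after Ravi ends.
Declan starts before Amara ends → Amara and Declan overlap.

Amara & Declan, Amara & Ravi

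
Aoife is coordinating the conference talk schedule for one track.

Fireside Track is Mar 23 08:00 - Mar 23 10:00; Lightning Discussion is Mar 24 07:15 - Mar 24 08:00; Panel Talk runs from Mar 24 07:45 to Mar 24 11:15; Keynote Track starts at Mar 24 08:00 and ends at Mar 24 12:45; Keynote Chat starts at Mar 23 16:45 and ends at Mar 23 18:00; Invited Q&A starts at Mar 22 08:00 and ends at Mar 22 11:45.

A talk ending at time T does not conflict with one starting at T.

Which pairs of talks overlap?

Keynote Track & Panel Talk, Lightning Discussion & Panel Talk

Sorted by start: Invited Q&A, Fireside Track, Keynote Chat, Lightning Discussion, Panel Talk, Keynote Track.
Fireside Track starts after Invited Q&A ends, so Invited Q&A has no further overlaps.
Keynote Chat starts after Fireside Track ends, so Fireside Track has no further overlaps.
Lightning Discussion starts after Keynote Chat ends, so Keynote Chat has no further overlaps.
Panel Talk starts before Lightning Discussion ends → Lightning Discussion and Panel Talk overlap.
Keynote Track starts exactly when Lightning Discussion ends (back-to-back, no overlap).
Keynote Track starts before Panel Talk ends → Panel Talk and Keynote Track overlap.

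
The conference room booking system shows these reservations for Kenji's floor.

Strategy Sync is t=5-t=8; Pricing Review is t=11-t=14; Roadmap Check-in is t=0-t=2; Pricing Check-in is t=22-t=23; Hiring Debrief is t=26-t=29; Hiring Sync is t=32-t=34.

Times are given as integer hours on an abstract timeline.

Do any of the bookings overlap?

No

Check each pair: they overlap iff neither finishes before the other starts.
Sorted by start: Roadmap Check-in, Strategy Sync, Pricing Review, Pricing Check-in, Hiring Debrief, Hiring Sync.
Strategy Sync starts after Roadmap Check-in ends — done with Roadmap Check-in.
Pricing Review starts after Strategy Sync ends — done with Strategy Sync.
Pricing Check-in starts after Pricing Review ends — done with Pricing Review.
Hiring Debrief starts after Pricing Check-in ends — done with Pricing Check-in.
Hiring Sync starts after Hiring Debrief ends.
Every pair is clear; the schedule has no overlaps.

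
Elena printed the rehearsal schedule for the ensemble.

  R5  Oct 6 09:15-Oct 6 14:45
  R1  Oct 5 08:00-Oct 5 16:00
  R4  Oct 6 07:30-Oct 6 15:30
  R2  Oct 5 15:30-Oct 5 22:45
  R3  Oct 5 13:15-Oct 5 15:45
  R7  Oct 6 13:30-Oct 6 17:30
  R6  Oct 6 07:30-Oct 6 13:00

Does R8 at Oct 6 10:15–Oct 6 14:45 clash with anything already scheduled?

Yes — it overlaps R4, R5, R6, R7

R1: ends Oct 5 16:00 at or before R8 starts Oct 6 10:15 → clear.
R3: ends Oct 5 15:45 at or before R8 starts Oct 6 10:15 → clear.
R2: ends Oct 5 22:45 at or before R8 starts Oct 6 10:15 → clear.
R4: starts Oct 6 07:30 before R8 ends Oct 6 14:45, and ends Oct 6 15:30 after R8 starts Oct 6 10:15 → overlap.
R6: starts Oct 6 07:30 before R8 ends Oct 6 14:45, and ends Oct 6 13:00 after R8 starts Oct 6 10:15 → overlap.
R5: starts Oct 6 09:15 before R8 ends Oct 6 14:45, and ends Oct 6 14:45 after R8 starts Oct 6 10:15 → overlap.
R7: starts Oct 6 13:30 before R8 ends Oct 6 14:45, and ends Oct 6 17:30 after R8 starts Oct 6 10:15 → overlap.
R8 overlaps R4, R5, R6, R7.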